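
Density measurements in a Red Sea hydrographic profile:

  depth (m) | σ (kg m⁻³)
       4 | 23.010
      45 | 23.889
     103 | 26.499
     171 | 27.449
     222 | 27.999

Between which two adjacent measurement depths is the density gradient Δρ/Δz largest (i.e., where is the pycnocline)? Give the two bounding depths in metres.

45–103 m

Compute the density gradient over each adjacent pair:
  4–45 m: Δρ/Δz = 0.879/41 = 0.021 kg m⁻⁴
  45–103 m: Δρ/Δz = 2.610/58 = 0.045 kg m⁻⁴
  103–171 m: Δρ/Δz = 0.950/68 = 0.014 kg m⁻⁴
  171–222 m: Δρ/Δz = 0.550/51 = 0.011 kg m⁻⁴
The largest gradient is in the 45–103 m interval — the pycnocline.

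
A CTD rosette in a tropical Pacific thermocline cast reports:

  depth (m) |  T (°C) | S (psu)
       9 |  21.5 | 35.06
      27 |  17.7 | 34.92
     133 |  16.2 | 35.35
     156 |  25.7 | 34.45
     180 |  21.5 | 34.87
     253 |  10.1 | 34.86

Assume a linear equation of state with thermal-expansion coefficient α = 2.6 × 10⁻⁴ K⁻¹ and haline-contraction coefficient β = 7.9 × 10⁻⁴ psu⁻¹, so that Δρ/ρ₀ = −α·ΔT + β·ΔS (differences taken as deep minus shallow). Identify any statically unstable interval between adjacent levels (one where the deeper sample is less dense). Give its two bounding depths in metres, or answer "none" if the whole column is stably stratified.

Evaluate Δρ/ρ₀ = −αΔT + βΔS across each adjacent pair:
  9–27 m: −αΔT+βΔS = −(2.6 × 10⁻⁴)(-3.8)+(7.9 × 10⁻⁴)(-0.14) = 8.8 × 10⁻⁴ → stable
  27–133 m: −αΔT+βΔS = −(2.6 × 10⁻⁴)(-1.5)+(7.9 × 10⁻⁴)(+0.43) = 7.3 × 10⁻⁴ → stable
  133–156 m: −αΔT+βΔS = −(2.6 × 10⁻⁴)(+9.5)+(7.9 × 10⁻⁴)(-0.90) = -3.2 × 10⁻³ → UNSTABLE
  156–180 m: −αΔT+βΔS = −(2.6 × 10⁻⁴)(-4.2)+(7.9 × 10⁻⁴)(+0.42) = 1.4 × 10⁻³ → stable
  180–253 m: −αΔT+βΔS = −(2.6 × 10⁻⁴)(-11.4)+(7.9 × 10⁻⁴)(-0.01) = 3.0 × 10⁻³ → stable
The 133–156 m interval has Δρ < 0: lighter water underlies denser water.

133–156 m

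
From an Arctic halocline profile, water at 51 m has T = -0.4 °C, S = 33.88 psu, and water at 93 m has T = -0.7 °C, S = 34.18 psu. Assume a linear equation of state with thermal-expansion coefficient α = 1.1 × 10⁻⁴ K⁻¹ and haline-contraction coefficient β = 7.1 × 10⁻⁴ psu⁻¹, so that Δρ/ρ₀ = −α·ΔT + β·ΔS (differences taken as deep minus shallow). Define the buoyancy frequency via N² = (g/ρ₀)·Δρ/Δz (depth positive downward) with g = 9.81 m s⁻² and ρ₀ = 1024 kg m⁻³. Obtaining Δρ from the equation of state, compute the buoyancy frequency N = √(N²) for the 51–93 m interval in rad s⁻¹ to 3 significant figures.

ΔT = -0.3 K, ΔS = +0.30 psu (deep − shallow).
Δρ/ρ₀ = −αΔT + βΔS = 3.30 × 10⁻⁵ + 2.13 × 10⁻⁴ = 2.46 × 10⁻⁴, so Δρ ≈ 0.2519 kg m⁻³.
N² = (g/ρ₀)·Δρ/Δz = g·(Δρ/ρ₀)/Δz = 9.81 × 2.46 × 10⁻⁴ / 42 = 5.7459 × 10⁻⁵ s⁻².
N = √(5.7459 × 10⁻⁵) = 7.5802 × 10⁻³ rad s⁻¹ ≈ 7.58 × 10⁻³ rad s⁻¹.

7.58 × 10⁻³ rad s⁻¹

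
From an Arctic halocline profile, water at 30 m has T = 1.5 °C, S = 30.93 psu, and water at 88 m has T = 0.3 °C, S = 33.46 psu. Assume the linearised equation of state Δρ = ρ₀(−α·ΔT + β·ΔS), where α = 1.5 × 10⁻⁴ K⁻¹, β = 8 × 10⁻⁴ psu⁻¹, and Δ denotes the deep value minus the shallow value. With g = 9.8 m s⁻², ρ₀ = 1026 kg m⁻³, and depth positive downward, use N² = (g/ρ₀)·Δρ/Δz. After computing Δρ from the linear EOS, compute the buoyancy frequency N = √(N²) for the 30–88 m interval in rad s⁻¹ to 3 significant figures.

0.0193 rad s⁻¹

ΔT = -1.2 K, ΔS = +2.53 psu (deep − shallow).
Δρ/ρ₀ = −αΔT + βΔS = 1.80 × 10⁻⁴ + 2.024 × 10⁻³ = 2.204 × 10⁻³, so Δρ ≈ 2.261 kg m⁻³.
N² = (g/ρ₀)·Δρ/Δz = g·(Δρ/ρ₀)/Δz = 9.8 × 2.204 × 10⁻³ / 58 = 3.7240 × 10⁻⁴ s⁻².
N = √(3.7240 × 10⁻⁴) = 0.019298 rad s⁻¹ ≈ 0.0193 rad s⁻¹.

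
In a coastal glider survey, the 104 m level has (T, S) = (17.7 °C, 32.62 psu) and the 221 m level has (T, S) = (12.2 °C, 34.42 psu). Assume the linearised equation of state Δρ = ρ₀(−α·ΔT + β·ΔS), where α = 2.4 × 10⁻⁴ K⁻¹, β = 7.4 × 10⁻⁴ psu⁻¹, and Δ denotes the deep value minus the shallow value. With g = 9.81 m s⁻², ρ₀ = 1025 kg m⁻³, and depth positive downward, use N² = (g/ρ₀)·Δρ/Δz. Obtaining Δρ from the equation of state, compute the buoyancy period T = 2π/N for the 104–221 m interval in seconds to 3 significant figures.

ΔT = -5.5 K, ΔS = +1.80 psu (deep − shallow).
Δρ/ρ₀ = −αΔT + βΔS = 1.32 × 10⁻³ + 1.332 × 10⁻³ = 2.652 × 10⁻³, so Δρ ≈ 2.718 kg m⁻³.
N² = (g/ρ₀)·Δρ/Δz = g·(Δρ/ρ₀)/Δz = 9.81 × 2.652 × 10⁻³ / 117 = 2.2236 × 10⁻⁴ s⁻².
N = √(2.2236 × 10⁻⁴) = 0.014912 rad s⁻¹ → T = 2π/N = 421.35 s ≈ 421 s.

421 s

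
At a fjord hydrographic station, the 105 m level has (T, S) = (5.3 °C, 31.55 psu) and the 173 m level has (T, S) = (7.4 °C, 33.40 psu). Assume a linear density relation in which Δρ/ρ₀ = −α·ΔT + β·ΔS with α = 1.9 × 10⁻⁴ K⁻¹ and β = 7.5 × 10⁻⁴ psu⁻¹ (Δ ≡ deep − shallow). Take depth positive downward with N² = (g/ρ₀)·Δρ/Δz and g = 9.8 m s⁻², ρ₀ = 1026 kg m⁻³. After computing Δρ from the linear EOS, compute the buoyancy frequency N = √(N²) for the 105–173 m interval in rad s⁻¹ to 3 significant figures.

ΔT = +2.1 K, ΔS = +1.85 psu (deep − shallow).
Δρ/ρ₀ = −αΔT + βΔS = -3.99 × 10⁻⁴ + 1.3875 × 10⁻³ = 9.885 × 10⁻⁴, so Δρ ≈ 1.014 kg m⁻³.
N² = (g/ρ₀)·Δρ/Δz = g·(Δρ/ρ₀)/Δz = 9.8 × 9.885 × 10⁻⁴ / 68 = 1.4246 × 10⁻⁴ s⁻².
N = √(1.4246 × 10⁻⁴) = 0.011936 rad s⁻¹ ≈ 0.0119 rad s⁻¹.

0.0119 rad s⁻¹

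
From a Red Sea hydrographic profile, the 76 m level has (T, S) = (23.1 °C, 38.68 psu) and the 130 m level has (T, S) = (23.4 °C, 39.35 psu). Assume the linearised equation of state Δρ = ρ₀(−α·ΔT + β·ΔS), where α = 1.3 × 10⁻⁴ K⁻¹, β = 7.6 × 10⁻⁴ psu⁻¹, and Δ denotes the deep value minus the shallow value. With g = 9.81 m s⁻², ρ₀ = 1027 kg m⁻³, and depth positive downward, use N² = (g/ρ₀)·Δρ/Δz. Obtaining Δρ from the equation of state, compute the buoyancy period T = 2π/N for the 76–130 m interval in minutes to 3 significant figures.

ΔT = +0.3 K, ΔS = +0.67 psu (deep − shallow).
Δρ/ρ₀ = −αΔT + βΔS = -3.90 × 10⁻⁵ + 5.092 × 10⁻⁴ = 4.702 × 10⁻⁴, so Δρ ≈ 0.4829 kg m⁻³.
N² = (g/ρ₀)·Δρ/Δz = g·(Δρ/ρ₀)/Δz = 9.81 × 4.702 × 10⁻⁴ / 54 = 8.5420 × 10⁻⁵ s⁻².
N = √(8.5420 × 10⁻⁵) = 9.2423 × 10⁻³ rad s⁻¹ → T = 2π/N = 679.83 s = 11.331 min ≈ 11.3 min.

11.3 min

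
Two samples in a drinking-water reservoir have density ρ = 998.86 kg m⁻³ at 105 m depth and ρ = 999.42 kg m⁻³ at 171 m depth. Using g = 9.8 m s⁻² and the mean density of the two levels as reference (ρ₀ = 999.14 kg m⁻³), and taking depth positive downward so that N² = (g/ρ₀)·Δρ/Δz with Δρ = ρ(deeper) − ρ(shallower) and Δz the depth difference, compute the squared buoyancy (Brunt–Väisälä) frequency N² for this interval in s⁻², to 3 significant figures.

Δρ = 999.42 − 998.86 = 0.56 kg m⁻³ over Δz = 171 − 105 = 66 m.
N² = (9.8/999.14) × (0.56/66) = 8.3223 × 10⁻⁵ s⁻² ≈ 8.32 × 10⁻⁵ s⁻².
Since Δρ > 0 the layer is stably stratified.

8.32 × 10⁻⁵ s⁻²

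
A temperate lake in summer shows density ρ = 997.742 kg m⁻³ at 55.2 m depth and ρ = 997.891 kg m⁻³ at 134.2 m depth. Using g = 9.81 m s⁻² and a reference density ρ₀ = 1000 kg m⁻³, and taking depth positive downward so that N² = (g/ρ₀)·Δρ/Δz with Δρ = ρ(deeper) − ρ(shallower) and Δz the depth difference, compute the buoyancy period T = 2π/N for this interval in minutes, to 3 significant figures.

Δρ = 997.891 − 997.742 = 0.149 kg m⁻³ over Δz = 134.2 − 55.2 = 79 m.
N² = (9.81/1000) × (0.149/79) = 1.8502 × 10⁻⁵ s⁻².
N = √(1.8502 × 10⁻⁵) = 4.3014 × 10⁻³ rad s⁻¹, so T = 2π/N = 1.4607 × 10³ s = 24.345 min ≈ 24.3 min.

24.3 min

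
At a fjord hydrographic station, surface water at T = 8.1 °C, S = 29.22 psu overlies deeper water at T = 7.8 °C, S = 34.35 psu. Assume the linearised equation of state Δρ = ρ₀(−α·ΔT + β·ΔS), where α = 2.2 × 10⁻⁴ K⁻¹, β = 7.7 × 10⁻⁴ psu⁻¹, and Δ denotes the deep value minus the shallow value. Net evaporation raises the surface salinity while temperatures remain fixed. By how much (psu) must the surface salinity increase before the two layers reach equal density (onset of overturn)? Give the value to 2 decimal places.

Neutral buoyancy requires −α(T_deep − T_surf) + β(S_deep − S_surf′) = 0.
S_surf′ = S_deep − (α/β)·ΔT = 34.35 − (2.2 × 10⁻⁴/7.7 × 10⁻⁴)·(-0.3) = 34.4357 psu.
Increase required: 34.4357 − 29.22 = 5.2157 psu.

5.22 psu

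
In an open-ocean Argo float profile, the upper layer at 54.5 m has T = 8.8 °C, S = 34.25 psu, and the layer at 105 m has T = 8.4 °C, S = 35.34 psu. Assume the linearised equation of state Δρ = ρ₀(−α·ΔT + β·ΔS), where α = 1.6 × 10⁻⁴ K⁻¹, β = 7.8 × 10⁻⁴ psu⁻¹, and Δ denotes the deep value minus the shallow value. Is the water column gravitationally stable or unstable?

stable

ΔT = 8.4 − 8.8 = -0.4 K and ΔS = 35.34 − 34.25 = +1.09 psu (deep − shallow).
−αΔT = 6.40 × 10⁻⁵; βΔS = 8.502 × 10⁻⁴; sum Δρ/ρ₀ = 9.142 × 10⁻⁴.
Δρ/ρ₀ > 0, so Δρ > 0: deeper water is denser → statically stable.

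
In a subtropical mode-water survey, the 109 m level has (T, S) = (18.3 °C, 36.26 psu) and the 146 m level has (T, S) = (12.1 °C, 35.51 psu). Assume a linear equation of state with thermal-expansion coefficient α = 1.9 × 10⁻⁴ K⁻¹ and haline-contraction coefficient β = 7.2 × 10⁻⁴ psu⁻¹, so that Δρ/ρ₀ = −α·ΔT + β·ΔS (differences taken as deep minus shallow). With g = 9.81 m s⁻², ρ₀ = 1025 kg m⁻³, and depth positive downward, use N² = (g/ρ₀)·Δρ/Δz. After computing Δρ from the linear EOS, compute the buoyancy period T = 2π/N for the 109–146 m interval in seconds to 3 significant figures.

483 s

ΔT = -6.2 K, ΔS = -0.75 psu (deep − shallow).
Δρ/ρ₀ = −αΔT + βΔS = 1.178 × 10⁻³ − 5.40 × 10⁻⁴ = 6.38 × 10⁻⁴, so Δρ ≈ 0.6540 kg m⁻³.
N² = (g/ρ₀)·Δρ/Δz = g·(Δρ/ρ₀)/Δz = 9.81 × 6.38 × 10⁻⁴ / 37 = 1.6916 × 10⁻⁴ s⁻².
N = √(1.6916 × 10⁻⁴) = 0.013006 rad s⁻¹ → T = 2π/N = 483.10 s ≈ 483 s.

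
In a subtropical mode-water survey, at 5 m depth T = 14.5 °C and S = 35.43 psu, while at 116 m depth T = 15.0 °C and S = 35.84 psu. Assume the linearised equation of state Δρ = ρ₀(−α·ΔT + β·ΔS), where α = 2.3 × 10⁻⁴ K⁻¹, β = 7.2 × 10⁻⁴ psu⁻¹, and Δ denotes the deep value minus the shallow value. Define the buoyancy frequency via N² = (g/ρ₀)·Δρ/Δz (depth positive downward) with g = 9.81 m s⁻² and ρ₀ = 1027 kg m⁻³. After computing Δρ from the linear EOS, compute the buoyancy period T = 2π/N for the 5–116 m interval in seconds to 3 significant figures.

ΔT = +0.5 K, ΔS = +0.41 psu (deep − shallow).
Δρ/ρ₀ = −αΔT + βΔS = -1.15 × 10⁻⁴ + 2.952 × 10⁻⁴ = 1.802 × 10⁻⁴, so Δρ ≈ 0.1851 kg m⁻³.
N² = (g/ρ₀)·Δρ/Δz = g·(Δρ/ρ₀)/Δz = 9.81 × 1.802 × 10⁻⁴ / 111 = 1.5926 × 10⁻⁵ s⁻².
N = √(1.5926 × 10⁻⁵) = 3.9907 × 10⁻³ rad s⁻¹ → T = 2π/N = 1.5745 × 10³ s ≈ 1.57 × 10³ s.

1.57 × 10³ s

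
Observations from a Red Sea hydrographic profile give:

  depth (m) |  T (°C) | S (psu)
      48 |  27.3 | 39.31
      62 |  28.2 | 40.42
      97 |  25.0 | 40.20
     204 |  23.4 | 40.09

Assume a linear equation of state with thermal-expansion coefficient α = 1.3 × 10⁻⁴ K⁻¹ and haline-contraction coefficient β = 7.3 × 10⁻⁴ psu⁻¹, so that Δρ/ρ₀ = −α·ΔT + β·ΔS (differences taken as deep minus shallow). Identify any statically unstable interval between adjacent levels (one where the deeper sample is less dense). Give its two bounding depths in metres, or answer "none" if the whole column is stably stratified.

Evaluate Δρ/ρ₀ = −αΔT + βΔS across each adjacent pair:
  48–62 m: −αΔT+βΔS = −(1.3 × 10⁻⁴)(+0.9)+(7.3 × 10⁻⁴)(+1.11) = 6.9 × 10⁻⁴ → stable
  62–97 m: −αΔT+βΔS = −(1.3 × 10⁻⁴)(-3.2)+(7.3 × 10⁻⁴)(-0.22) = 2.6 × 10⁻⁴ → stable
  97–204 m: −αΔT+βΔS = −(1.3 × 10⁻⁴)(-1.6)+(7.3 × 10⁻⁴)(-0.11) = 1.3 × 10⁻⁴ → stable
Every interval has Δρ > 0: the column is stably stratified throughout.

none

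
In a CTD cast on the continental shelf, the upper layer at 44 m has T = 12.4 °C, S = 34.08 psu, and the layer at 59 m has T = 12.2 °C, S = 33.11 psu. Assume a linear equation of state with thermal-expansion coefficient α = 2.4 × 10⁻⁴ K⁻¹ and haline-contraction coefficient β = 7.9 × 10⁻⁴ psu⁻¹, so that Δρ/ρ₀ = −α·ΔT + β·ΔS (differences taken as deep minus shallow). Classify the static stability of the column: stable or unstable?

unstable

ΔT = 12.2 − 12.4 = -0.2 K and ΔS = 33.11 − 34.08 = -0.97 psu (deep − shallow).
−αΔT = 4.80 × 10⁻⁵; βΔS = -7.663 × 10⁻⁴; sum Δρ/ρ₀ = -7.183 × 10⁻⁴.
Δρ/ρ₀ < 0, so Δρ < 0: deeper water is lighter → statically unstable; the column would overturn.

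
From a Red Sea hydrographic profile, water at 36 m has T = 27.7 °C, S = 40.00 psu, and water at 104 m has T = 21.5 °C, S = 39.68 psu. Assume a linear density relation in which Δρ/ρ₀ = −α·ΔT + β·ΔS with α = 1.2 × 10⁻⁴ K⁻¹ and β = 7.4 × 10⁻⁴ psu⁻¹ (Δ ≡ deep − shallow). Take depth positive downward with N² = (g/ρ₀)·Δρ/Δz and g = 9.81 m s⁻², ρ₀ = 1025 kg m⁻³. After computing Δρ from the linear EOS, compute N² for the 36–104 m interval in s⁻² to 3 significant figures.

ΔT = -6.2 K, ΔS = -0.32 psu (deep − shallow).
Δρ/ρ₀ = −αΔT + βΔS = 7.44 × 10⁻⁴ − 2.368 × 10⁻⁴ = 5.072 × 10⁻⁴, so Δρ ≈ 0.5199 kg m⁻³.
N² = (g/ρ₀)·Δρ/Δz = g·(Δρ/ρ₀)/Δz = 9.81 × 5.072 × 10⁻⁴ / 68 = 7.3171 × 10⁻⁵ s⁻² ≈ 7.32 × 10⁻⁵ s⁻².

7.32 × 10⁻⁵ s⁻²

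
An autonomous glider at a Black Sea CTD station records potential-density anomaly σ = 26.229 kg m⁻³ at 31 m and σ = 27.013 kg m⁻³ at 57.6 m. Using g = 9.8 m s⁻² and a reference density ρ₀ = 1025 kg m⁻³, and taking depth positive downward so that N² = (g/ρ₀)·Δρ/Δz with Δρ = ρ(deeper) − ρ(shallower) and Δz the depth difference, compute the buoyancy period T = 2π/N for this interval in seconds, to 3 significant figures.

374 s

Δρ = 1027.013 − 1026.229 = 0.784 kg m⁻³ over Δz = 57.6 − 31 = 26.6 m.
N² = (9.8/1025) × (0.784/26.6) = 2.8180 × 10⁻⁴ s⁻².
N = √(2.8180 × 10⁻⁴) = 0.016787 rad s⁻¹, so T = 2π/N = 374.29 s ≈ 374 s.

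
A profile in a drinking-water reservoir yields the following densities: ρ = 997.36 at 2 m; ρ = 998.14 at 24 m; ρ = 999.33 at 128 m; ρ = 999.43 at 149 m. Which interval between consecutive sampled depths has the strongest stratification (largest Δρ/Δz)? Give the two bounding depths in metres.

Compute the density gradient over each adjacent pair:
  2–24 m: Δρ/Δz = 0.78/22 = 0.035 kg m⁻⁴
  24–128 m: Δρ/Δz = 1.19/104 = 0.011 kg m⁻⁴
  128–149 m: Δρ/Δz = 0.10/21 = 4.8 × 10⁻³ kg m⁻⁴
The largest gradient is in the 2–24 m interval — the pycnocline.

2–24 m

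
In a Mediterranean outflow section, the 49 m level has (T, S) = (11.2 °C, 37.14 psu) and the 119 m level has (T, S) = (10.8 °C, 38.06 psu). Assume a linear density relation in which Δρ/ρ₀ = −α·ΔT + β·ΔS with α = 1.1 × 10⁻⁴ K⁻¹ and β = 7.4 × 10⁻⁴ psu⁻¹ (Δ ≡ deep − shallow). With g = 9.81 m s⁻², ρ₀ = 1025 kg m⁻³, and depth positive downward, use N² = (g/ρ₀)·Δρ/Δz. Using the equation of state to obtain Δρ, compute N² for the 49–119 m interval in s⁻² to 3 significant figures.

1.02 × 10⁻⁴ s⁻²

ΔT = -0.4 K, ΔS = +0.92 psu (deep − shallow).
Δρ/ρ₀ = −αΔT + βΔS = 4.40 × 10⁻⁵ + 6.808 × 10⁻⁴ = 7.248 × 10⁻⁴, so Δρ ≈ 0.7429 kg m⁻³.
N² = (g/ρ₀)·Δρ/Δz = g·(Δρ/ρ₀)/Δz = 9.81 × 7.248 × 10⁻⁴ / 70 = 1.0158 × 10⁻⁴ s⁻² ≈ 1.02 × 10⁻⁴ s⁻².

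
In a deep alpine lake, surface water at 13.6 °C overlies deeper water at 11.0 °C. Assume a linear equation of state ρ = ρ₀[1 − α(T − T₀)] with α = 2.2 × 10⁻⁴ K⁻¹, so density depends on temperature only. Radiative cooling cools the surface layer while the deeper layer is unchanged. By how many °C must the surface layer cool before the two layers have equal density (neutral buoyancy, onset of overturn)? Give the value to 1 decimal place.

2.6 °C

With temperature the only control, equal density requires T_surf′ = T_deep.
T_surf′ = 11.0 °C.
Cooling required: 13.6 − 11.0 = 2.6 °C.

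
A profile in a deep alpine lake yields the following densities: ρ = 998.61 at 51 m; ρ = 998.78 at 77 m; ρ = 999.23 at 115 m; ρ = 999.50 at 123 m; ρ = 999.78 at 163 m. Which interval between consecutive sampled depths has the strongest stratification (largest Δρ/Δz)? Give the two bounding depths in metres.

Compute the density gradient over each adjacent pair:
  51–77 m: Δρ/Δz = 0.17/26 = 6.5 × 10⁻³ kg m⁻⁴
  77–115 m: Δρ/Δz = 0.45/38 = 0.012 kg m⁻⁴
  115–123 m: Δρ/Δz = 0.27/8 = 0.034 kg m⁻⁴
  123–163 m: Δρ/Δz = 0.28/40 = 7.0 × 10⁻³ kg m⁻⁴
The largest gradient is in the 115–123 m interval — the pycnocline.

115–123 m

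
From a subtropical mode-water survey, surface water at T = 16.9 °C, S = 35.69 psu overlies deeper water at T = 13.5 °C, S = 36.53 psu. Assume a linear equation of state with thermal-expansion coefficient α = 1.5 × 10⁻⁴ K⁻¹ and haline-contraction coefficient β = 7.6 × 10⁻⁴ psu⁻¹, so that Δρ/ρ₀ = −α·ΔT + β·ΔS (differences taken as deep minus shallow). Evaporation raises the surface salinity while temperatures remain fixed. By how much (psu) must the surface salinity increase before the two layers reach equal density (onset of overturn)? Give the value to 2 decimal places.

Neutral buoyancy requires −α(T_deep − T_surf) + β(S_deep − S_surf′) = 0.
S_surf′ = S_deep − (α/β)·ΔT = 36.53 − (1.5 × 10⁻⁴/7.6 × 10⁻⁴)·(-3.4) = 37.2011 psu.
Increase required: 37.2011 − 35.69 = 1.5111 psu.

1.51 psu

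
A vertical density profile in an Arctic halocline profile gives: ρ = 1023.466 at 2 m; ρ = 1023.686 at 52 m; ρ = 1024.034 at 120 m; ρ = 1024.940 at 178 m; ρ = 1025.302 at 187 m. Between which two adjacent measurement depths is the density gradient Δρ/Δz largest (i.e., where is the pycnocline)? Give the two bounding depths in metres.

178–187 m

Compute the density gradient over each adjacent pair:
  2–52 m: Δρ/Δz = 0.220/50 = 4.4 × 10⁻³ kg m⁻⁴
  52–120 m: Δρ/Δz = 0.348/68 = 5.1 × 10⁻³ kg m⁻⁴
  120–178 m: Δρ/Δz = 0.906/58 = 0.016 kg m⁻⁴
  178–187 m: Δρ/Δz = 0.362/9 = 0.040 kg m⁻⁴
The largest gradient is in the 178–187 m interval — the pycnocline.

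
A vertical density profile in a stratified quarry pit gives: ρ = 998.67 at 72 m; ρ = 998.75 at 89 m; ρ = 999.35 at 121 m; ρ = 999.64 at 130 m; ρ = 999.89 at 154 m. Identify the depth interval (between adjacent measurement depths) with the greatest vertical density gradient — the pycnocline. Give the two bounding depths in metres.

Compute the density gradient over each adjacent pair:
  72–89 m: Δρ/Δz = 0.08/17 = 4.7 × 10⁻³ kg m⁻⁴
  89–121 m: Δρ/Δz = 0.60/32 = 0.019 kg m⁻⁴
  121–130 m: Δρ/Δz = 0.29/9 = 0.032 kg m⁻⁴
  130–154 m: Δρ/Δz = 0.25/24 = 0.010 kg m⁻⁴
The largest gradient is in the 121–130 m interval — the pycnocline.

121–130 m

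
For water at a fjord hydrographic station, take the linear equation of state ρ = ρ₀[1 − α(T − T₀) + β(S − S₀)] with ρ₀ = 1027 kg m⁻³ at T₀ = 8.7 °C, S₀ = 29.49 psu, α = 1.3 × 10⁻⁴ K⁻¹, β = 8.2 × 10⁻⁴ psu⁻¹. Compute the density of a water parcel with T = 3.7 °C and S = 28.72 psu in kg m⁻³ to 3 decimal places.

1027.019 kg m⁻³

T − T₀ = -5.0 K, S − S₀ = -0.77 psu.
Bracket = 1 − α·(-5.0) + β·(-0.77) = 1 + (1.86 × 10⁻⁵) = 1.0000186.
ρ = 1027 × 1.0000186 = 1027.019 kg m⁻³.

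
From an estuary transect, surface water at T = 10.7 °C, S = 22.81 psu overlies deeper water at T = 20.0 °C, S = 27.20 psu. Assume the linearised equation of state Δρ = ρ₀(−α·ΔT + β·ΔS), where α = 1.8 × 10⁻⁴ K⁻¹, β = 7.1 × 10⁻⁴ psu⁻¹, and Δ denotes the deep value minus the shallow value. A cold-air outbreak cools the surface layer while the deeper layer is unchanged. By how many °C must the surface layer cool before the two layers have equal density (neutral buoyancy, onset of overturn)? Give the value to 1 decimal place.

8.0 °C

Neutral buoyancy requires Δρ = 0, i.e. −α(T_deep − T_surf′) + β(S_deep − S_surf) = 0.
T_surf′ = T_deep − (β/α)·ΔS = 20.0 − (7.1 × 10⁻⁴/1.8 × 10⁻⁴)·(+4.39) = 2.684 °C.
Cooling required: 10.7 − (2.684) = 8.016 °C.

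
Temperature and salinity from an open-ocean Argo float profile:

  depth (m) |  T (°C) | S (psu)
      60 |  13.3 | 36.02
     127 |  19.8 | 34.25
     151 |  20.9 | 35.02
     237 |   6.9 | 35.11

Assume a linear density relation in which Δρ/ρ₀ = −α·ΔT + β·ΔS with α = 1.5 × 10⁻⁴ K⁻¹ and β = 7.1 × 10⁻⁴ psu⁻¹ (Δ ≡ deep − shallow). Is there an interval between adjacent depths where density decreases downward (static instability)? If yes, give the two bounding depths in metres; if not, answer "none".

Evaluate Δρ/ρ₀ = −αΔT + βΔS across each adjacent pair:
  60–127 m: −αΔT+βΔS = −(1.5 × 10⁻⁴)(+6.5)+(7.1 × 10⁻⁴)(-1.77) = -2.2 × 10⁻³ → UNSTABLE
  127–151 m: −αΔT+βΔS = −(1.5 × 10⁻⁴)(+1.1)+(7.1 × 10⁻⁴)(+0.77) = 3.8 × 10⁻⁴ → stable
  151–237 m: −αΔT+βΔS = −(1.5 × 10⁻⁴)(-14.0)+(7.1 × 10⁻⁴)(+0.09) = 2.2 × 10⁻³ → stable
The 60–127 m interval has Δρ < 0: lighter water underlies denser water.

60–127 m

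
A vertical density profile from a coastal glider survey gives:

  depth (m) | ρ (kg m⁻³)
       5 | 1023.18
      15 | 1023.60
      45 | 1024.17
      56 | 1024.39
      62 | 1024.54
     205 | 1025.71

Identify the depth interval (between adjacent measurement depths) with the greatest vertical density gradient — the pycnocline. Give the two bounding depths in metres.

Compute the density gradient over each adjacent pair:
  5–15 m: Δρ/Δz = 0.42/10 = 0.042 kg m⁻⁴
  15–45 m: Δρ/Δz = 0.57/30 = 0.019 kg m⁻⁴
  45–56 m: Δρ/Δz = 0.22/11 = 0.020 kg m⁻⁴
  56–62 m: Δρ/Δz = 0.15/6 = 0.025 kg m⁻⁴
  62–205 m: Δρ/Δz = 1.17/143 = 8.2 × 10⁻³ kg m⁻⁴
The largest gradient is in the 5–15 m interval — the pycnocline.

5–15 m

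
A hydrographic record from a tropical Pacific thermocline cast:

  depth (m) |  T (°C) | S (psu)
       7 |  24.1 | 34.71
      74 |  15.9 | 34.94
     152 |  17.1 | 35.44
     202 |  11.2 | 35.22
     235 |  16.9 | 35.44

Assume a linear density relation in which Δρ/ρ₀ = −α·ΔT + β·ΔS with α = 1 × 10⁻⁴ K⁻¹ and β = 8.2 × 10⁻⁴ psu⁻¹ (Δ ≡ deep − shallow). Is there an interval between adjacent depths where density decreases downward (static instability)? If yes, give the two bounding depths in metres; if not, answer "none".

Evaluate Δρ/ρ₀ = −αΔT + βΔS across each adjacent pair:
  7–74 m: −αΔT+βΔS = −(1 × 10⁻⁴)(-8.2)+(8.2 × 10⁻⁴)(+0.23) = 1.0 × 10⁻³ → stable
  74–152 m: −αΔT+βΔS = −(1 × 10⁻⁴)(+1.2)+(8.2 × 10⁻⁴)(+0.50) = 2.9 × 10⁻⁴ → stable
  152–202 m: −αΔT+βΔS = −(1 × 10⁻⁴)(-5.9)+(8.2 × 10⁻⁴)(-0.22) = 4.1 × 10⁻⁴ → stable
  202–235 m: −αΔT+βΔS = −(1 × 10⁻⁴)(+5.7)+(8.2 × 10⁻⁴)(+0.22) = -3.9 × 10⁻⁴ → UNSTABLE
The 202–235 m interval has Δρ < 0: lighter water underlies denser water.

202–235 m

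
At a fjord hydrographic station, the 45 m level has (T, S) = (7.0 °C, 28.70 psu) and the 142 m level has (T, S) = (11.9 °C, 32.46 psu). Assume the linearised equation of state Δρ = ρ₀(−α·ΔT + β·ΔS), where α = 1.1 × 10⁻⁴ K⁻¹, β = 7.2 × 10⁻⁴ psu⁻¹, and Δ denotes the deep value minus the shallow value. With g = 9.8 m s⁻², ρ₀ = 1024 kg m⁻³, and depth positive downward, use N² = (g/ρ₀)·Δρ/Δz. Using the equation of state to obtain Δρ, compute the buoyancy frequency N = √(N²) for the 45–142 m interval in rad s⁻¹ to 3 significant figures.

ΔT = +4.9 K, ΔS = +3.76 psu (deep − shallow).
Δρ/ρ₀ = −αΔT + βΔS = -5.39 × 10⁻⁴ + 2.7072 × 10⁻³ = 2.1682 × 10⁻³, so Δρ ≈ 2.220 kg m⁻³.
N² = (g/ρ₀)·Δρ/Δz = g·(Δρ/ρ₀)/Δz = 9.8 × 2.1682 × 10⁻³ / 97 = 2.1906 × 10⁻⁴ s⁻².
N = √(2.1906 × 10⁻⁴) = 0.014801 rad s⁻¹ ≈ 0.0148 rad s⁻¹.

0.0148 rad s⁻¹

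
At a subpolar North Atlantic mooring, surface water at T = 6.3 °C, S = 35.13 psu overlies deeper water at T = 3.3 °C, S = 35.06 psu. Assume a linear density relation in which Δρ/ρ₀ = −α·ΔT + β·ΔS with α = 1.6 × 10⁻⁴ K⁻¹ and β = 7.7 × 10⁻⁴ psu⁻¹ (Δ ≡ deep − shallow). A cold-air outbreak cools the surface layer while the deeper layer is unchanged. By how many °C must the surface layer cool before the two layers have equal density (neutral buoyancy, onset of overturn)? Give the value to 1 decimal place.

2.7 °C

Neutral buoyancy requires Δρ = 0, i.e. −α(T_deep − T_surf′) + β(S_deep − S_surf) = 0.
T_surf′ = T_deep − (β/α)·ΔS = 3.3 − (7.7 × 10⁻⁴/1.6 × 10⁻⁴)·(-0.07) = 3.637 °C.
Cooling required: 6.3 − (3.637) = 2.663 °C.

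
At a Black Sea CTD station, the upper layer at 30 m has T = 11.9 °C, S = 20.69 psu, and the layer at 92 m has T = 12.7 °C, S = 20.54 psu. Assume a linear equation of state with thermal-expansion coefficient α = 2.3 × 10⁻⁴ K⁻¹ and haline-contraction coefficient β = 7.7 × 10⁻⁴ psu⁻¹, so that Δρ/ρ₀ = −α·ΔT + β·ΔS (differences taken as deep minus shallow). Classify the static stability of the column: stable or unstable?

unstable

ΔT = 12.7 − 11.9 = +0.8 K and ΔS = 20.54 − 20.69 = -0.15 psu (deep − shallow).
−αΔT = -1.84 × 10⁻⁴; βΔS = -1.155 × 10⁻⁴; sum Δρ/ρ₀ = -2.995 × 10⁻⁴.
Δρ/ρ₀ < 0, so Δρ < 0: deeper water is lighter → statically unstable; the column would overturn.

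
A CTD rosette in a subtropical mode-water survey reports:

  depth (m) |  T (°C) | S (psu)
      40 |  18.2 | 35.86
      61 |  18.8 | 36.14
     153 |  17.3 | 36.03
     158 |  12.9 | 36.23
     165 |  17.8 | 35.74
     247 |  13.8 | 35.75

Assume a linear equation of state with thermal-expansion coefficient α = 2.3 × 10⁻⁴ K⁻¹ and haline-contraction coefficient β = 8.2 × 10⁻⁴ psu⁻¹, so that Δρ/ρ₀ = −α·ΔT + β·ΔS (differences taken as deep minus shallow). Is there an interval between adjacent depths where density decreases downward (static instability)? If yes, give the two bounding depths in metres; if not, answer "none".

158–165 m

Evaluate Δρ/ρ₀ = −αΔT + βΔS across each adjacent pair:
  40–61 m: −αΔT+βΔS = −(2.3 × 10⁻⁴)(+0.6)+(8.2 × 10⁻⁴)(+0.28) = 9.2 × 10⁻⁵ → stable
  61–153 m: −αΔT+βΔS = −(2.3 × 10⁻⁴)(-1.5)+(8.2 × 10⁻⁴)(-0.11) = 2.5 × 10⁻⁴ → stable
  153–158 m: −αΔT+βΔS = −(2.3 × 10⁻⁴)(-4.4)+(8.2 × 10⁻⁴)(+0.20) = 1.2 × 10⁻³ → stable
  158–165 m: −αΔT+βΔS = −(2.3 × 10⁻⁴)(+4.9)+(8.2 × 10⁻⁴)(-0.49) = -1.5 × 10⁻³ → UNSTABLE
  165–247 m: −αΔT+βΔS = −(2.3 × 10⁻⁴)(-4.0)+(8.2 × 10⁻⁴)(+0.01) = 9.3 × 10⁻⁴ → stable
The 158–165 m interval has Δρ < 0: lighter water underlies denser water.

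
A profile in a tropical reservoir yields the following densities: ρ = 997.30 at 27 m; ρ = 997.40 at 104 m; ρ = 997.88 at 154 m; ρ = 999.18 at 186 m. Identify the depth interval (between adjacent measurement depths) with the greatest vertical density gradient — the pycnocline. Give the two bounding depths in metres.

Compute the density gradient over each adjacent pair:
  27–104 m: Δρ/Δz = 0.10/77 = 1.3 × 10⁻³ kg m⁻⁴
  104–154 m: Δρ/Δz = 0.48/50 = 9.6 × 10⁻³ kg m⁻⁴
  154–186 m: Δρ/Δz = 1.30/32 = 0.041 kg m⁻⁴
The largest gradient is in the 154–186 m interval — the pycnocline.

154–186 m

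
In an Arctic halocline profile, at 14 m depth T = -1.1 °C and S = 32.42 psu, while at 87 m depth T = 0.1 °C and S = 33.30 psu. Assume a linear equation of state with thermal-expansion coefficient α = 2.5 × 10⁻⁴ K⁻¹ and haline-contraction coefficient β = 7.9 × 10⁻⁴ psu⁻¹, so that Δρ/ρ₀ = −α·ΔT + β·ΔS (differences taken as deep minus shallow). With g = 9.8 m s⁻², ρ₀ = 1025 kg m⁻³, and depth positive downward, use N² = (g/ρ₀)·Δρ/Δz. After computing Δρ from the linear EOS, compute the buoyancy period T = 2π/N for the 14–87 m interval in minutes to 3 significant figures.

ΔT = +1.2 K, ΔS = +0.88 psu (deep − shallow).
Δρ/ρ₀ = −αΔT + βΔS = -3.00 × 10⁻⁴ + 6.952 × 10⁻⁴ = 3.952 × 10⁻⁴, so Δρ ≈ 0.4051 kg m⁻³.
N² = (g/ρ₀)·Δρ/Δz = g·(Δρ/ρ₀)/Δz = 9.8 × 3.952 × 10⁻⁴ / 73 = 5.3054 × 10⁻⁵ s⁻².
N = √(5.3054 × 10⁻⁵) = 7.2838 × 10⁻³ rad s⁻¹ → T = 2π/N = 862.62 s = 14.377 min ≈ 14.4 min.

14.4 min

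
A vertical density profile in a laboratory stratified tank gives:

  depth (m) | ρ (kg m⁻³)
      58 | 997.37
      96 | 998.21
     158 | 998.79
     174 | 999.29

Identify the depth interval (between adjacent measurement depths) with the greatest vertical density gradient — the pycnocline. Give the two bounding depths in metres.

Compute the density gradient over each adjacent pair:
  58–96 m: Δρ/Δz = 0.84/38 = 0.022 kg m⁻⁴
  96–158 m: Δρ/Δz = 0.58/62 = 9.4 × 10⁻³ kg m⁻⁴
  158–174 m: Δρ/Δz = 0.50/16 = 0.031 kg m⁻⁴
The largest gradient is in the 158–174 m interval — the pycnocline.

158–174 m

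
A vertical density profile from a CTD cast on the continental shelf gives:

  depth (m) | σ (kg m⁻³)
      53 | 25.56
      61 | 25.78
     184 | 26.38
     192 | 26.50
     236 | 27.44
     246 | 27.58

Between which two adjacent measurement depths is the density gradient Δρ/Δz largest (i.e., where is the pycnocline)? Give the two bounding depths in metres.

53–61 m

Compute the density gradient over each adjacent pair:
  53–61 m: Δρ/Δz = 0.22/8 = 0.028 kg m⁻⁴
  61–184 m: Δρ/Δz = 0.60/123 = 4.9 × 10⁻³ kg m⁻⁴
  184–192 m: Δρ/Δz = 0.12/8 = 0.015 kg m⁻⁴
  192–236 m: Δρ/Δz = 0.94/44 = 0.021 kg m⁻⁴
  236–246 m: Δρ/Δz = 0.14/10 = 0.014 kg m⁻⁴
The largest gradient is in the 53–61 m interval — the pycnocline.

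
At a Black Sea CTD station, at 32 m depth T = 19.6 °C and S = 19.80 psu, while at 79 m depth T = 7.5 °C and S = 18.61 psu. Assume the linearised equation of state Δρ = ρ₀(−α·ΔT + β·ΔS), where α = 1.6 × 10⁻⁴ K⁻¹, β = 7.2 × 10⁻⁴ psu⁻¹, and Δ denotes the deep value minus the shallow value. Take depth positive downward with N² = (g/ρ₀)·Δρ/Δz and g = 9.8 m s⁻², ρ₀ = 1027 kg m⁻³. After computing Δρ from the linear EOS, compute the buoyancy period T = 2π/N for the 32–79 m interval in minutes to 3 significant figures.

6.98 min

ΔT = -12.1 K, ΔS = -1.19 psu (deep − shallow).
Δρ/ρ₀ = −αΔT + βΔS = 1.936 × 10⁻³ − 8.568 × 10⁻⁴ = 1.0792 × 10⁻³, so Δρ ≈ 1.108 kg m⁻³.
N² = (g/ρ₀)·Δρ/Δz = g·(Δρ/ρ₀)/Δz = 9.8 × 1.0792 × 10⁻³ / 47 = 2.2502 × 10⁻⁴ s⁻².
N = √(2.2502 × 10⁻⁴) = 0.015001 rad s⁻¹ → T = 2π/N = 418.85 s = 6.9808 min ≈ 6.98 min.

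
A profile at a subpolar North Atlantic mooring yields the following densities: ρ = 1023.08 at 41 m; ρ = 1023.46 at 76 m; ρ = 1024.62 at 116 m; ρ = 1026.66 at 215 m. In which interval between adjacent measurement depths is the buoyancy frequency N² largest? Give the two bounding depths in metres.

76–116 m

Compute the density gradient over each adjacent pair:
  41–76 m: Δρ/Δz = 0.38/35 = 0.011 kg m⁻⁴
  76–116 m: Δρ/Δz = 1.16/40 = 0.029 kg m⁻⁴
  116–215 m: Δρ/Δz = 2.04/99 = 0.021 kg m⁻⁴
The largest gradient is in the 76–116 m interval — the pycnocline.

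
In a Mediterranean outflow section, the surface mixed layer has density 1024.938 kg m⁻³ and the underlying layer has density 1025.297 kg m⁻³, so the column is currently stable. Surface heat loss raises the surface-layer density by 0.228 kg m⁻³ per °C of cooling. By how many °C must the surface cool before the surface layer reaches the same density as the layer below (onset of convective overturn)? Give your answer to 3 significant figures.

1.57 °C

Density deficit of the surface layer: 1025.297 − 1024.938 = 0.359 kg m⁻³.
Required change = 0.359 / 0.228 = 1.57 °C.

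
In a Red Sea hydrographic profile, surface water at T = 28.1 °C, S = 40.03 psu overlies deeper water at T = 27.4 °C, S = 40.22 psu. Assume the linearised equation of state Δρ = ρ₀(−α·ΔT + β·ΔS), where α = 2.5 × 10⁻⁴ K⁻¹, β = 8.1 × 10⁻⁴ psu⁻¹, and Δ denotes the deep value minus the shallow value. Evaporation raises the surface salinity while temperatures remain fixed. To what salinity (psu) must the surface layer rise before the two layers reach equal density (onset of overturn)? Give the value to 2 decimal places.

Neutral buoyancy requires −α(T_deep − T_surf) + β(S_deep − S_surf′) = 0.
S_surf′ = S_deep − (α/β)·ΔT = 40.22 − (2.5 × 10⁻⁴/8.1 × 10⁻⁴)·(-0.7) = 40.4360 psu.
Increase required: 40.4360 − 40.03 = 0.4060 psu.

40.44 psu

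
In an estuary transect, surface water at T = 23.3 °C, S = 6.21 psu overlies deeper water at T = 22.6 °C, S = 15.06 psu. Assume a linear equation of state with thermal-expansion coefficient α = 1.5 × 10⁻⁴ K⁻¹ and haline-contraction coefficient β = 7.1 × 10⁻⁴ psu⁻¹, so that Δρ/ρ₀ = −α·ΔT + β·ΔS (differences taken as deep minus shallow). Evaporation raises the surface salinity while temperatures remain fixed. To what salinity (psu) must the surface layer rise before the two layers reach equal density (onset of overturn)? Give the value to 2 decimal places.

15.21 psu

Neutral buoyancy requires −α(T_deep − T_surf) + β(S_deep − S_surf′) = 0.
S_surf′ = S_deep − (α/β)·ΔT = 15.06 − (1.5 × 10⁻⁴/7.1 × 10⁻⁴)·(-0.7) = 15.2079 psu.
Increase required: 15.2079 − 6.21 = 8.9979 psu.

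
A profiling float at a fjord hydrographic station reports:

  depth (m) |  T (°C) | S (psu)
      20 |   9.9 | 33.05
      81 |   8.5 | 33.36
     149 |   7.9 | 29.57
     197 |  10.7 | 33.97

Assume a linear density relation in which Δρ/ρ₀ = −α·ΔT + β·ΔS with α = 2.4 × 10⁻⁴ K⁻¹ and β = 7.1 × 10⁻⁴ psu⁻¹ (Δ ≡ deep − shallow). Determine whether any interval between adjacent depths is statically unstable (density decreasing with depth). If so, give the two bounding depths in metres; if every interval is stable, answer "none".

Evaluate Δρ/ρ₀ = −αΔT + βΔS across each adjacent pair:
  20–81 m: −αΔT+βΔS = −(2.4 × 10⁻⁴)(-1.4)+(7.1 × 10⁻⁴)(+0.31) = 5.6 × 10⁻⁴ → stable
  81–149 m: −αΔT+βΔS = −(2.4 × 10⁻⁴)(-0.6)+(7.1 × 10⁻⁴)(-3.79) = -2.5 × 10⁻³ → UNSTABLE
  149–197 m: −αΔT+βΔS = −(2.4 × 10⁻⁴)(+2.8)+(7.1 × 10⁻⁴)(+4.40) = 2.5 × 10⁻³ → stable
The 81–149 m interval has Δρ < 0: lighter water underlies denser water.

81–149 m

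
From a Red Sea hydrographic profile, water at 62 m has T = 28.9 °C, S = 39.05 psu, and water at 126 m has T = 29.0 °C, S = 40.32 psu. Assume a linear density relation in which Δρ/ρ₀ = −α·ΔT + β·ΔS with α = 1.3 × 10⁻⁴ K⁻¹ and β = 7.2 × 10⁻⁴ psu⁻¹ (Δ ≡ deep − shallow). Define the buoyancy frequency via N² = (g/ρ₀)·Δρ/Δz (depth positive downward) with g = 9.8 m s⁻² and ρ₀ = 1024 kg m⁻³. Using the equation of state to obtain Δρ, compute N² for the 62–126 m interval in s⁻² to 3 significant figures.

1.38 × 10⁻⁴ s⁻²

ΔT = +0.1 K, ΔS = +1.27 psu (deep − shallow).
Δρ/ρ₀ = −αΔT + βΔS = -1.30 × 10⁻⁵ + 9.144 × 10⁻⁴ = 9.014 × 10⁻⁴, so Δρ ≈ 0.9230 kg m⁻³.
N² = (g/ρ₀)·Δρ/Δz = g·(Δρ/ρ₀)/Δz = 9.8 × 9.014 × 10⁻⁴ / 64 = 1.3803 × 10⁻⁴ s⁻² ≈ 1.38 × 10⁻⁴ s⁻².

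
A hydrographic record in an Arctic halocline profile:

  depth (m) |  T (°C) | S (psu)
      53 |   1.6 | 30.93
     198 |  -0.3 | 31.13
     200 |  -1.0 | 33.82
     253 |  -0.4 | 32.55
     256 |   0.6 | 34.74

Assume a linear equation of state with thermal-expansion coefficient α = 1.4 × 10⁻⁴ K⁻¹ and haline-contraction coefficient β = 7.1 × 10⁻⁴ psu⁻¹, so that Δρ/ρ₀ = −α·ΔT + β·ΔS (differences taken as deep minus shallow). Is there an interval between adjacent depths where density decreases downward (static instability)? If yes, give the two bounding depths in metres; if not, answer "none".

Evaluate Δρ/ρ₀ = −αΔT + βΔS across each adjacent pair:
  53–198 m: −αΔT+βΔS = −(1.4 × 10⁻⁴)(-1.9)+(7.1 × 10⁻⁴)(+0.20) = 4.1 × 10⁻⁴ → stable
  198–200 m: −αΔT+βΔS = −(1.4 × 10⁻⁴)(-0.7)+(7.1 × 10⁻⁴)(+2.69) = 2.0 × 10⁻³ → stable
  200–253 m: −αΔT+βΔS = −(1.4 × 10⁻⁴)(+0.6)+(7.1 × 10⁻⁴)(-1.27) = -9.9 × 10⁻⁴ → UNSTABLE
  253–256 m: −αΔT+βΔS = −(1.4 × 10⁻⁴)(+1.0)+(7.1 × 10⁻⁴)(+2.19) = 1.4 × 10⁻³ → stable
The 200–253 m interval has Δρ < 0: lighter water underlies denser water.

200–253 m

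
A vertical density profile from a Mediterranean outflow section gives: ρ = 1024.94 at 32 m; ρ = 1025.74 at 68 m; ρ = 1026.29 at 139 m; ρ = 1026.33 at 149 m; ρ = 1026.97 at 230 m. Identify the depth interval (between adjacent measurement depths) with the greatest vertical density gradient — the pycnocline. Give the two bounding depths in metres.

32–68 m

Compute the density gradient over each adjacent pair:
  32–68 m: Δρ/Δz = 0.80/36 = 0.022 kg m⁻⁴
  68–139 m: Δρ/Δz = 0.55/71 = 7.7 × 10⁻³ kg m⁻⁴
  139–149 m: Δρ/Δz = 0.04/10 = 4.0 × 10⁻³ kg m⁻⁴
  149–230 m: Δρ/Δz = 0.64/81 = 7.9 × 10⁻³ kg m⁻⁴
The largest gradient is in the 32–68 m interval — the pycnocline.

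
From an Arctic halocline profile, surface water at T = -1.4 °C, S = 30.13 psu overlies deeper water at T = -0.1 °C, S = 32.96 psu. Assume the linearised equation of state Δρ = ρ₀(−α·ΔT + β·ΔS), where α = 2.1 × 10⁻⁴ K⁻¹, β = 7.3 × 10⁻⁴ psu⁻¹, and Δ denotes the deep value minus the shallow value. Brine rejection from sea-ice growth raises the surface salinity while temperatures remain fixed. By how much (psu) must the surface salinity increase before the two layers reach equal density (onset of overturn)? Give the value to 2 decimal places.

2.46 psu

Neutral buoyancy requires −α(T_deep − T_surf) + β(S_deep − S_surf′) = 0.
S_surf′ = S_deep − (α/β)·ΔT = 32.96 − (2.1 × 10⁻⁴/7.3 × 10⁻⁴)·(+1.3) = 32.5860 psu.
Increase required: 32.5860 − 30.13 = 2.4560 psu.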